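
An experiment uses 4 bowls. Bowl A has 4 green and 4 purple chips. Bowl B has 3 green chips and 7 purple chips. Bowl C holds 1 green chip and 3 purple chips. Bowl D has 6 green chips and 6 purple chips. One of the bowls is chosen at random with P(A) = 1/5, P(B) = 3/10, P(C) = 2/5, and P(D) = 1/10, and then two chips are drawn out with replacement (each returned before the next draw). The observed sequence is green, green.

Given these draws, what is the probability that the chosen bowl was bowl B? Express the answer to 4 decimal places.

For each hypothesis, P(data | H) works out to: P(data | bowl A) = (4/8)(4/8) = 1/4; P(data | bowl B) = (3/10)(3/10) = 9/100; P(data | bowl C) = (1/4)(1/4) = 1/16; P(data | bowl D) = (6/12)(6/12) = 1/4.
Weighting by the prior gives 1/5 · 1/4 = 1/20, 3/10 · 9/100 = 27/1000, 2/5 · 1/16 = 1/40, 1/10 · 1/4 = 1/40; with total 127/1000.
Hence P(bowl B | data) = (27/1000) / (127/1000) = 27/127.

0.2126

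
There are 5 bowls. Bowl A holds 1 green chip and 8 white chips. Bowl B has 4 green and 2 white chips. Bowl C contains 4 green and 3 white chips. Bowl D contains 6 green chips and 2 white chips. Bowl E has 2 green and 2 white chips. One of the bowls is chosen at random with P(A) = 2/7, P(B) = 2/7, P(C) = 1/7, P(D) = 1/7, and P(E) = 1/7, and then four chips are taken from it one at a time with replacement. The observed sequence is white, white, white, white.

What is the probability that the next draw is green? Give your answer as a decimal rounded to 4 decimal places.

Under each hypothesis, the probability of the observed sequence is: P(data | bowl A) = (8/9)(8/9)(8/9)(8/9) = 0.6243; P(data | bowl B) = (2/6)(2/6)(2/6)(2/6) = 0.012346; P(data | bowl C) = (3/7)(3/7)(3/7)(3/7) = 0.033736; P(data | bowl D) = (2/8)(2/8)(2/8)(2/8) = 0.0039062; P(data | bowl E) = (2/4)(2/4)(2/4)(2/4) = 0.0625.
The prior-weighted likelihoods are 2/7 · 0.6243 = 0.17837, 2/7 · 0.012346 = 0.0035273, 1/7 · 0.033736 = 0.0048194, 1/7 · 0.0039062 = 0.00055804, 1/7 · 0.0625 = 0.0089286; summing to 0.1962.
Dividing through by the total gives posterior P(bowl A | data) = 0.90911, P(bowl B | data) = 0.017978, P(bowl C | data) = 0.024563, P(bowl D | data) = 0.0028442, P(bowl E | data) = 0.045507.
So P(green next | data) = Σ P(green next | H) P(H | data) = (1/9)(0.90911) + (2/3)(0.017978) + (4/7)(0.024563) + (3/4)(0.0028442) + (1/2)(0.045507) = 0.15192.

0.1519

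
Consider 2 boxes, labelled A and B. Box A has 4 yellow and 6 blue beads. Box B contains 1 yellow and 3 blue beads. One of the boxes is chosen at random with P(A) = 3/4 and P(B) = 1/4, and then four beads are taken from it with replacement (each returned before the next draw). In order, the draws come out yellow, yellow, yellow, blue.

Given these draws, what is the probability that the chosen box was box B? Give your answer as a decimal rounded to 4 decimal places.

Compute the likelihood of the observed sequence for each case: P(data | box A) = (4/10)(4/10)(4/10)(6/10) = 0.0384; P(data | box B) = (1/4)(1/4)(1/4)(3/4) = 0.011719.
Multiplying each by its prior: 3/4 · 0.0384 = 0.0288, 1/4 · 0.011719 = 0.0029297; with total 0.03173.
Therefore the posterior P(box B | data) = (0.0029297) / (0.03173) = 0.092333.

0.0923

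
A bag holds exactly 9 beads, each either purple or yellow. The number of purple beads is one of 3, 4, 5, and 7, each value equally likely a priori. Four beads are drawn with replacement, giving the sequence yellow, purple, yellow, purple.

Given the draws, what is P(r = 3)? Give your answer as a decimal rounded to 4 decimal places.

The likelihood of the observed sequence under each hypothesis: P(data | r = 3) = (6/9)(3/9)(6/9)(3/9) = 0.049383; P(data | r = 4) = (5/9)(4/9)(5/9)(4/9) = 0.060966; P(data | r = 5) = (4/9)(5/9)(4/9)(5/9) = 0.060966; P(data | r = 7) = (2/9)(7/9)(2/9)(7/9) = 0.029873.
The prior-weighted likelihoods are 1/4 · 0.049383 = 0.012346, 1/4 · 0.060966 = 0.015242, 1/4 · 0.060966 = 0.015242, 1/4 · 0.029873 = 0.0074684; with total 0.050297.
Hence P(r = 3 | data) = (0.012346) / (0.050297) = 0.24545.

0.2455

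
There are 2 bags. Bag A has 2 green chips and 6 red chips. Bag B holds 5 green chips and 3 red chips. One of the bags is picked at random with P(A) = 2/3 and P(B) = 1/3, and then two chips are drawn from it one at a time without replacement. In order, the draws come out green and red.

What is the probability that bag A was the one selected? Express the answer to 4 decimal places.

0.6154

Compute the likelihood of the observed sequence for each case: P(data | bag A) = (2/8)(6/7) = 3/14; P(data | bag B) = (5/8)(3/7) = 15/56.
Multiplying each by its prior: 2/3 · 3/14 = 1/7, 1/3 · 15/56 = 5/56; these sum to 13/56.
By Bayes' rule, P(bag A | data) = (1/7) / (13/56) = 8/13.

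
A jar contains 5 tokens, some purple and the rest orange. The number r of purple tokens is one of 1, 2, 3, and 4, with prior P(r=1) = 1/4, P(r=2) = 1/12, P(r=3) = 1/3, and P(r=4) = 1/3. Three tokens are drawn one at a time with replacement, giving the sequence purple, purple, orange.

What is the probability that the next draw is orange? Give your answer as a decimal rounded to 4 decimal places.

Compute the likelihood of the observed sequence for each case: P(data | r = 1) = (1/5)(1/5)(4/5) = 4/125; P(data | r = 2) = (2/5)(2/5)(3/5) = 12/125; P(data | r = 3) = (3/5)(3/5)(2/5) = 18/125; P(data | r = 4) = (4/5)(4/5)(1/5) = 16/125.
Weighting by the prior gives 1/4 · 4/125 = 1/125, 1/12 · 12/125 = 1/125, 1/3 · 18/125 = 6/125, 1/3 · 16/125 = 16/375; summing to 8/75.
Dividing through by the total gives posterior P(r = 1 | data) = 3/40, P(r = 2 | data) = 3/40, P(r = 3 | data) = 9/20, P(r = 4 | data) = 2/5.
The predictive probability is P(orange next | data) = (4/5)(3/40) + (3/5)(3/40) + (2/5)(9/20) + (1/5)(2/5) = 73/200.

0.3650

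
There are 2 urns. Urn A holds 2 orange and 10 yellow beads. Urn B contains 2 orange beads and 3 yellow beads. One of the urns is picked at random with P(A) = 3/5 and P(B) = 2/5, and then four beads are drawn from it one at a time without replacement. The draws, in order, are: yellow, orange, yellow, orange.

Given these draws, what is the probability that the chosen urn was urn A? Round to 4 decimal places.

Under each hypothesis, the probability of the observed sequence is: P(data | urn A) = (10/12)(2/11)(9/10)(1/9) = 1/66; P(data | urn B) = (3/5)(2/4)(2/3)(1/2) = 1/10.
The prior-weighted likelihoods are 3/5 · 1/66 = 1/110, 2/5 · 1/10 = 1/25; with total 27/550.
Hence P(urn A | data) = (1/110) / (27/550) = 5/27.

0.1852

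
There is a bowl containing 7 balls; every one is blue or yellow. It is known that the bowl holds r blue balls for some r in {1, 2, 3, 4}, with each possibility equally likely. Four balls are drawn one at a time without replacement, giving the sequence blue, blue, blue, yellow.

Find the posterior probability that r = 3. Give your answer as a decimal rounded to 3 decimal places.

The likelihood of the observed sequence under each hypothesis: P(data | r = 1) = (1/7)(0/6) = 0; P(data | r = 2) = (2/7)(1/6)(0/5) = 0; P(data | r = 3) = (3/7)(2/6)(1/5)(4/4) = 1/35; P(data | r = 4) = (4/7)(3/6)(2/5)(3/4) = 3/35.
The prior-weighted likelihoods are 1/4 · 0 = 0, 1/4 · 0 = 0, 1/4 · 1/35 = 1/140, 1/4 · 3/35 = 3/140; summing to 1/35.
Therefore the posterior P(r = 3 | data) = (1/140) / (1/35) = 1/4.

0.250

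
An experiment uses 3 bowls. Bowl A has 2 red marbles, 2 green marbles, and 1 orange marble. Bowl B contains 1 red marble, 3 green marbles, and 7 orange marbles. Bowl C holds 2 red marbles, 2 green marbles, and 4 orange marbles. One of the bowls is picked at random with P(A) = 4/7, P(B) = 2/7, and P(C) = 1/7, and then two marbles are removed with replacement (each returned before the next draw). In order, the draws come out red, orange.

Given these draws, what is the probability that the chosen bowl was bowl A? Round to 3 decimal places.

Compute the likelihood of the observed sequence for each case: P(data | bowl A) = (2/5)(1/5) = 0.08; P(data | bowl B) = (1/11)(7/11) = 0.057851; P(data | bowl C) = (2/8)(4/8) = 0.125.
The prior-weighted likelihoods are 4/7 · 0.08 = 0.045714, 2/7 · 0.057851 = 0.016529, 1/7 · 0.125 = 0.017857; summing to 0.0801.
By Bayes' rule, P(bowl A | data) = (0.045714) / (0.0801) = 0.57071.

0.571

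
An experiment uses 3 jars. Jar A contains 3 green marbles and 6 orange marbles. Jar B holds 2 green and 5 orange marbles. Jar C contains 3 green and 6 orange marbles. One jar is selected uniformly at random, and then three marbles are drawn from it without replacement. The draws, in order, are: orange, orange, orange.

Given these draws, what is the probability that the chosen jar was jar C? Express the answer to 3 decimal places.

The likelihood of the observed sequence under each hypothesis: P(data | jar A) = (6/9)(5/8)(4/7) = 5/21; P(data | jar B) = (5/7)(4/6)(3/5) = 2/7; P(data | jar C) = (6/9)(5/8)(4/7) = 5/21.
The prior-weighted likelihoods are 1/3 · 5/21 = 5/63, 1/3 · 2/7 = 2/21, 1/3 · 5/21 = 5/63; with total 16/63.
Hence P(jar C | data) = (5/63) / (16/63) = 5/16.

0.313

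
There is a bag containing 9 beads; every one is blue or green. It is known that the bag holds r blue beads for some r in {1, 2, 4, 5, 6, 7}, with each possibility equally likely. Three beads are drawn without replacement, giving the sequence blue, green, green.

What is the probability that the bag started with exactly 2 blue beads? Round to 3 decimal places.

0.255

The likelihood of the observed sequence under each hypothesis: P(data | r = 1) = (1/9)(8/8)(7/7) = 1/9; P(data | r = 2) = (2/9)(7/8)(6/7) = 1/6; P(data | r = 4) = (4/9)(5/8)(4/7) = 10/63; P(data | r = 5) = (5/9)(4/8)(3/7) = 5/42; P(data | r = 6) = (6/9)(3/8)(2/7) = 1/14; P(data | r = 7) = (7/9)(2/8)(1/7) = 1/36.
Weighting by the prior gives 1/6 · 1/9 = 1/54, 1/6 · 1/6 = 1/36, 1/6 · 10/63 = 5/189, 1/6 · 5/42 = 5/252, 1/6 · 1/14 = 1/84, 1/6 · 1/36 = 1/216; with total 55/504.
Therefore the posterior P(r = 2 | data) = (1/36) / (55/504) = 14/55.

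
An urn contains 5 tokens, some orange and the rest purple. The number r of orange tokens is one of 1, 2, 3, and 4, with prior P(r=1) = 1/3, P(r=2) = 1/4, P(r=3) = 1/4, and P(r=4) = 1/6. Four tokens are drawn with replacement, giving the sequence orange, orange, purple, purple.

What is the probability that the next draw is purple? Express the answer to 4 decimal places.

0.5308

Under each hypothesis, the probability of the observed sequence is: P(data | r = 1) = (1/5)(1/5)(4/5)(4/5) = 0.0256; P(data | r = 2) = (2/5)(2/5)(3/5)(3/5) = 0.0576; P(data | r = 3) = (3/5)(3/5)(2/5)(2/5) = 0.0576; P(data | r = 4) = (4/5)(4/5)(1/5)(1/5) = 0.0256.
Weighting by the prior gives 1/3 · 0.0256 = 0.0085333, 1/4 · 0.0576 = 0.0144, 1/4 · 0.0576 = 0.0144, 1/6 · 0.0256 = 0.0042667; with total 0.0416.
Dividing through by the total gives posterior P(r = 1 | data) = 0.20513, P(r = 2 | data) = 0.34615, P(r = 3 | data) = 0.34615, P(r = 4 | data) = 0.10256.
So P(purple next | data) = Σ P(purple next | H) P(H | data) = (4/5)(0.20513) + (3/5)(0.34615) + (2/5)(0.34615) + (1/5)(0.10256) = 0.53077.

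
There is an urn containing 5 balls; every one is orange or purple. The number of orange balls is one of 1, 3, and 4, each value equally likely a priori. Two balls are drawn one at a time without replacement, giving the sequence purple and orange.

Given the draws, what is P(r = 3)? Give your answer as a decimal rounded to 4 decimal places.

0.4286

Under each hypothesis, the probability of the observed sequence is: P(data | r = 1) = (4/5)(1/4) = 1/5; P(data | r = 3) = (2/5)(3/4) = 3/10; P(data | r = 4) = (1/5)(4/4) = 1/5.
The prior-weighted likelihoods are 1/3 · 1/5 = 1/15, 1/3 · 3/10 = 1/10, 1/3 · 1/5 = 1/15; summing to 7/30.
Therefore the posterior P(r = 3 | data) = (1/10) / (7/30) = 3/7.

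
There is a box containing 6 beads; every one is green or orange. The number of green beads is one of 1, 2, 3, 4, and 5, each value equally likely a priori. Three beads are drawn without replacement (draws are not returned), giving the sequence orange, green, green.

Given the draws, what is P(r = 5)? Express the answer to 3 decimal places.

The likelihood of the observed sequence under each hypothesis: P(data | r = 1) = (5/6)(1/5)(0/4) = 0; P(data | r = 2) = (4/6)(2/5)(1/4) = 1/15; P(data | r = 3) = (3/6)(3/5)(2/4) = 3/20; P(data | r = 4) = (2/6)(4/5)(3/4) = 1/5; P(data | r = 5) = (1/6)(5/5)(4/4) = 1/6.
Multiplying each by its prior: 1/5 · 0 = 0, 1/5 · 1/15 = 1/75, 1/5 · 3/20 = 3/100, 1/5 · 1/5 = 1/25, 1/5 · 1/6 = 1/30; with total 7/60.
Hence P(r = 5 | data) = (1/30) / (7/60) = 2/7.

0.286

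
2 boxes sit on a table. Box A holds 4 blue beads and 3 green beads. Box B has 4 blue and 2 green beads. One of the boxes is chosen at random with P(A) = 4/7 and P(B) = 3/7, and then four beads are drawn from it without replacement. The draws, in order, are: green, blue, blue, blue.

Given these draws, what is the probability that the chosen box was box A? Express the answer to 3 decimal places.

For each hypothesis, P(data | H) works out to: P(data | box A) = (3/7)(4/6)(3/5)(2/4) = 3/35; P(data | box B) = (2/6)(4/5)(3/4)(2/3) = 2/15.
The prior-weighted likelihoods are 4/7 · 3/35 = 12/245, 3/7 · 2/15 = 2/35; these sum to 26/245.
By Bayes' rule, P(box A | data) = (12/245) / (26/245) = 6/13.

0.462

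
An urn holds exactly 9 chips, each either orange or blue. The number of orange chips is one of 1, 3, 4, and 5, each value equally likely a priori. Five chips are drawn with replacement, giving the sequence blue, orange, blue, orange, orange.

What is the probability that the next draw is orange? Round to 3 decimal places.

For each hypothesis, P(data | H) works out to: P(data | r = 1) = (8/9)(1/9)(8/9)(1/9)(1/9) = 0.0010838; P(data | r = 3) = (6/9)(3/9)(6/9)(3/9)(3/9) = 0.016461; P(data | r = 4) = (5/9)(4/9)(5/9)(4/9)(4/9) = 0.027096; P(data | r = 5) = (4/9)(5/9)(4/9)(5/9)(5/9) = 0.03387.
Multiplying each by its prior: 1/4 · 0.0010838 = 0.00027096, 1/4 · 0.016461 = 0.0041152, 1/4 · 0.027096 = 0.006774, 1/4 · 0.03387 = 0.0084675; summing to 0.019628.
The posterior is then P(r = 1 | data) = 0.013805, P(r = 3 | data) = 0.20966, P(r = 4 | data) = 0.34513, P(r = 5 | data) = 0.43141.
Averaging over the posterior, P(orange next | data) = (1/9)(0.013805) + (1/3)(0.20966) + (4/9)(0.34513) + (5/9)(0.43141) = 0.46448.

0.464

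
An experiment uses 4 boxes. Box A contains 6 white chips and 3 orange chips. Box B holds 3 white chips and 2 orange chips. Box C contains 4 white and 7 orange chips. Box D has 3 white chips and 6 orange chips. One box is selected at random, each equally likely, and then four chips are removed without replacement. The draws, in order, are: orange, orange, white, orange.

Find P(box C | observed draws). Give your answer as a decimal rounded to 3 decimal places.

0.447

For each hypothesis, P(data | H) works out to: P(data | box A) = (3/9)(2/8)(6/7)(1/6) = 0.011905; P(data | box B) = (2/5)(1/4)(3/3)(0/2) = 0; P(data | box C) = (7/11)(6/10)(4/9)(5/8) = 0.10606; P(data | box D) = (6/9)(5/8)(3/7)(4/6) = 0.11905.
Multiplying each by its prior: 1/4 · 0.011905 = 0.0029762, 1/4 · 0 = 0, 1/4 · 0.10606 = 0.026515, 1/4 · 0.11905 = 0.029762; with total 0.059253.
So P(box C | data) = (0.026515) / (0.059253) = 0.44749.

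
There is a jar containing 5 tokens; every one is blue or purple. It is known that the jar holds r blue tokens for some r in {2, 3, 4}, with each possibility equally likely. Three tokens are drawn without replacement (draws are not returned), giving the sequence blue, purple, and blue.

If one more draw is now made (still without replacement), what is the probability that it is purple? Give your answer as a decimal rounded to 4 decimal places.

For each hypothesis, P(data | H) works out to: P(data | r = 2) = (2/5)(3/4)(1/3) = 1/10; P(data | r = 3) = (3/5)(2/4)(2/3) = 1/5; P(data | r = 4) = (4/5)(1/4)(3/3) = 1/5.
Multiplying each by its prior: 1/3 · 1/10 = 1/30, 1/3 · 1/5 = 1/15, 1/3 · 1/5 = 1/15; summing to 1/6.
Dividing through by the total gives posterior P(r = 2 | data) = 1/5, P(r = 3 | data) = 2/5, P(r = 4 | data) = 2/5.
So P(purple next | data) = Σ P(purple next | H) P(H | data) = (1)(1/5) + (1/2)(2/5) + (0)(2/5) = 2/5.

0.4000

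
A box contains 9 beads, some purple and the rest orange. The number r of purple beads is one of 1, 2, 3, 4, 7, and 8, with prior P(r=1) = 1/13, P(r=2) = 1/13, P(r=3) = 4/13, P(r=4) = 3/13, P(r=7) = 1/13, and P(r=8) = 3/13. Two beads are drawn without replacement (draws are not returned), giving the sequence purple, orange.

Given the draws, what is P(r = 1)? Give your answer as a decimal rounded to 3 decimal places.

For each hypothesis, P(data | H) works out to: P(data | r = 1) = (1/9)(8/8) = 1/9; P(data | r = 2) = (2/9)(7/8) = 7/36; P(data | r = 3) = (3/9)(6/8) = 1/4; P(data | r = 4) = (4/9)(5/8) = 5/18; P(data | r = 7) = (7/9)(2/8) = 7/36; P(data | r = 8) = (8/9)(1/8) = 1/9.
The prior-weighted likelihoods are 1/13 · 1/9 = 1/117, 1/13 · 7/36 = 7/468, 4/13 · 1/4 = 1/13, 3/13 · 5/18 = 5/78, 1/13 · 7/36 = 7/468, 3/13 · 1/9 = 1/39; with total 8/39.
Hence P(r = 1 | data) = (1/117) / (8/39) = 1/24.

0.042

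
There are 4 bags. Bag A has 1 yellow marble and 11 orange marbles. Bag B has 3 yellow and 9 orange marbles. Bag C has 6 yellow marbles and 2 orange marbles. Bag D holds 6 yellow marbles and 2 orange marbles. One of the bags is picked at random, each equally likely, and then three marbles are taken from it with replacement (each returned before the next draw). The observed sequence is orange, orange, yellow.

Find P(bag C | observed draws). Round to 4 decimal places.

For each hypothesis, P(data | H) works out to: P(data | bag A) = (11/12)(11/12)(1/12) = 0.070023; P(data | bag B) = (9/12)(9/12)(3/12) = 0.14062; P(data | bag C) = (2/8)(2/8)(6/8) = 0.046875; P(data | bag D) = (2/8)(2/8)(6/8) = 0.046875.
Multiplying each by its prior: 1/4 · 0.070023 = 0.017506, 1/4 · 0.14062 = 0.035156, 1/4 · 0.046875 = 0.011719, 1/4 · 0.046875 = 0.011719; summing to 0.0761.
By Bayes' rule, P(bag C | data) = (0.011719) / (0.0761) = 0.15399.

0.1540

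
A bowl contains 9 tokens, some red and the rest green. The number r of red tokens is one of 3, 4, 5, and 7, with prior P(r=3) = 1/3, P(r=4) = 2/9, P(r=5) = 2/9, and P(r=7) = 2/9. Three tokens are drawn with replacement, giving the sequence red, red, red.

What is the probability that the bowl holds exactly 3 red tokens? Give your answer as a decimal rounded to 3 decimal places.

Compute the likelihood of the observed sequence for each case: P(data | r = 3) = (3/9)(3/9)(3/9) = 0.037037; P(data | r = 4) = (4/9)(4/9)(4/9) = 0.087791; P(data | r = 5) = (5/9)(5/9)(5/9) = 0.17147; P(data | r = 7) = (7/9)(7/9)(7/9) = 0.47051.
Weighting by the prior gives 1/3 · 0.037037 = 0.012346, 2/9 · 0.087791 = 0.019509, 2/9 · 0.17147 = 0.038104, 2/9 · 0.47051 = 0.10456; with total 0.17452.
Hence P(r = 3 | data) = (0.012346) / (0.17452) = 0.070742.

0.071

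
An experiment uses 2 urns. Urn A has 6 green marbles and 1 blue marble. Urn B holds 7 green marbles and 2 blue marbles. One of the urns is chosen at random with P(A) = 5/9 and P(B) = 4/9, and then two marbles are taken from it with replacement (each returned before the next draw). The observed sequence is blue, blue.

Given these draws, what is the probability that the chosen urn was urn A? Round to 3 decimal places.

Under each hypothesis, the probability of the observed sequence is: P(data | urn A) = (1/7)(1/7) = 0.020408; P(data | urn B) = (2/9)(2/9) = 0.049383.
Weighting by the prior gives 5/9 · 0.020408 = 0.011338, 4/9 · 0.049383 = 0.021948; these sum to 0.033286.
By Bayes' rule, P(urn A | data) = (0.011338) / (0.033286) = 0.34062.

0.341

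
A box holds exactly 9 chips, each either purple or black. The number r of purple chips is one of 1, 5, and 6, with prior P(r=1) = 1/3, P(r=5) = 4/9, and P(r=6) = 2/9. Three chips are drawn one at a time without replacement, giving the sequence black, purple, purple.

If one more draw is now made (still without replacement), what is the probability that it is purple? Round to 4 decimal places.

Under each hypothesis, the probability of the observed sequence is: P(data | r = 1) = (8/9)(1/8)(0/7) = 0; P(data | r = 5) = (4/9)(5/8)(4/7) = 0.15873; P(data | r = 6) = (3/9)(6/8)(5/7) = 0.17857.
Weighting by the prior gives 1/3 · 0 = 0, 4/9 · 0.15873 = 0.070547, 2/9 · 0.17857 = 0.039683; these sum to 0.11023.
Normalising, the posterior is P(r = 1 | data) = 0, P(r = 5 | data) = 0.64, P(r = 6 | data) = 0.36.
The predictive probability is P(purple next | data) = (1/2)(0.64) + (2/3)(0.36) = 0.56.

0.5600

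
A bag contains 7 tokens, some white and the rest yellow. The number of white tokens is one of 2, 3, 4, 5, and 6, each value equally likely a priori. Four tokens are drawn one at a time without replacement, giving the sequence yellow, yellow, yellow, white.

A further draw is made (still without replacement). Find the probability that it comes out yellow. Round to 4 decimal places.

Under each hypothesis, the probability of the observed sequence is: P(data | r = 2) = (5/7)(4/6)(3/5)(2/4) = 1/7; P(data | r = 3) = (4/7)(3/6)(2/5)(3/4) = 3/35; P(data | r = 4) = (3/7)(2/6)(1/5)(4/4) = 1/35; P(data | r = 5) = (2/7)(1/6)(0/5) = 0; P(data | r = 6) = (1/7)(0/6) = 0.
The prior-weighted likelihoods are 1/5 · 1/7 = 1/35, 1/5 · 3/35 = 3/175, 1/5 · 1/35 = 1/175, 1/5 · 0 = 0, 1/5 · 0 = 0; with total 9/175.
Dividing through by the total gives posterior P(r = 2 | data) = 5/9, P(r = 3 | data) = 1/3, P(r = 4 | data) = 1/9, P(r = 5 | data) = 0, P(r = 6 | data) = 0.
The predictive probability is P(yellow next | data) = (2/3)(5/9) + (1/3)(1/3) + (0)(1/9) = 13/27.

0.4815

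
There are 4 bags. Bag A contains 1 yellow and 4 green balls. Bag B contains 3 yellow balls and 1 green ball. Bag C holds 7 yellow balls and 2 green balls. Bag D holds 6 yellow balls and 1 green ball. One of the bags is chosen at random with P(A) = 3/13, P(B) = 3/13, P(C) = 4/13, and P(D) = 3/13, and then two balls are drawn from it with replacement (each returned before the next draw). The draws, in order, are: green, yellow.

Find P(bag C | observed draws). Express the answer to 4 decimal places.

0.3290

The likelihood of the observed sequence under each hypothesis: P(data | bag A) = (4/5)(1/5) = 0.16; P(data | bag B) = (1/4)(3/4) = 0.1875; P(data | bag C) = (2/9)(7/9) = 0.17284; P(data | bag D) = (1/7)(6/7) = 0.12245.
The prior-weighted likelihoods are 3/13 · 0.16 = 0.036923, 3/13 · 0.1875 = 0.043269, 4/13 · 0.17284 = 0.053181, 3/13 · 0.12245 = 0.028257; with total 0.16163.
Hence P(bag C | data) = (0.053181) / (0.16163) = 0.32903.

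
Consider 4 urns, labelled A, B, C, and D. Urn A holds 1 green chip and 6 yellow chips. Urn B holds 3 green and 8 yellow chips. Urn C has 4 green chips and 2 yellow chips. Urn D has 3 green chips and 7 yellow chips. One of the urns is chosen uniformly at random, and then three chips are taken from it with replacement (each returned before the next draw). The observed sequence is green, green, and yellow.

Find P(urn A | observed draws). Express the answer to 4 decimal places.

0.0619

Compute the likelihood of the observed sequence for each case: P(data | urn A) = (1/7)(1/7)(6/7) = 0.017493; P(data | urn B) = (3/11)(3/11)(8/11) = 0.054095; P(data | urn C) = (4/6)(4/6)(2/6) = 0.14815; P(data | urn D) = (3/10)(3/10)(7/10) = 0.063.
Weighting by the prior gives 1/4 · 0.017493 = 0.0043732, 1/4 · 0.054095 = 0.013524, 1/4 · 0.14815 = 0.037037, 1/4 · 0.063 = 0.01575; these sum to 0.070684.
Therefore the posterior P(urn A | data) = (0.0043732) / (0.070684) = 0.06187.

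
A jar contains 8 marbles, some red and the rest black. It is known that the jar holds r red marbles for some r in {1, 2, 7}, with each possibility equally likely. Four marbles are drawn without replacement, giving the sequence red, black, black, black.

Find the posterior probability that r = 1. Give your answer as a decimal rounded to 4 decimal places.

The likelihood of the observed sequence under each hypothesis: P(data | r = 1) = (1/8)(7/7)(6/6)(5/5) = 1/8; P(data | r = 2) = (2/8)(6/7)(5/6)(4/5) = 1/7; P(data | r = 7) = (7/8)(1/7)(0/6) = 0.
Multiplying each by its prior: 1/3 · 1/8 = 1/24, 1/3 · 1/7 = 1/21, 1/3 · 0 = 0; with total 5/56.
So P(r = 1 | data) = (1/24) / (5/56) = 7/15.

0.4667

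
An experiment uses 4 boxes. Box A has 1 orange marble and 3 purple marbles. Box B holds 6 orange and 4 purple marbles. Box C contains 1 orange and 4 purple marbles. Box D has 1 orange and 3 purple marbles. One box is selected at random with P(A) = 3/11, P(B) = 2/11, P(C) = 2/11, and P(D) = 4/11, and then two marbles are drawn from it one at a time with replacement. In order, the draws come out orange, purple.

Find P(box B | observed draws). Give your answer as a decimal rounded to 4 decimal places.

The likelihood of the observed sequence under each hypothesis: P(data | box A) = (1/4)(3/4) = 3/16; P(data | box B) = (6/10)(4/10) = 6/25; P(data | box C) = (1/5)(4/5) = 4/25; P(data | box D) = (1/4)(3/4) = 3/16.
The prior-weighted likelihoods are 3/11 · 3/16 = 9/176, 2/11 · 6/25 = 12/275, 2/11 · 4/25 = 8/275, 4/11 · 3/16 = 3/44; these sum to 169/880.
By Bayes' rule, P(box B | data) = (12/275) / (169/880) = 192/845.

0.2272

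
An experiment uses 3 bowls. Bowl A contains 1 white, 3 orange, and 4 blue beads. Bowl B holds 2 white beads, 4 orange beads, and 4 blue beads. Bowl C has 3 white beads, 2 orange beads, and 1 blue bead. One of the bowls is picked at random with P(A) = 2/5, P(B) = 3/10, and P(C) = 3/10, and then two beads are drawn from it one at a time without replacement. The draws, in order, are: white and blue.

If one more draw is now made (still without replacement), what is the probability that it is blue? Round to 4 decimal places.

Under each hypothesis, the probability of the observed sequence is: P(data | bowl A) = (1/8)(4/7) = 0.071429; P(data | bowl B) = (2/10)(4/9) = 0.088889; P(data | bowl C) = (3/6)(1/5) = 0.1.
The prior-weighted likelihoods are 2/5 · 0.071429 = 0.028571, 3/10 · 0.088889 = 0.026667, 3/10 · 0.1 = 0.03; with total 0.085238.
The posterior is then P(bowl A | data) = 0.3352, P(bowl B | data) = 0.31285, P(bowl C | data) = 0.35196.
So P(blue next | data) = Σ P(blue next | H) P(H | data) = (1/2)(0.3352) + (3/8)(0.31285) + (0)(0.35196) = 0.28492.

0.2849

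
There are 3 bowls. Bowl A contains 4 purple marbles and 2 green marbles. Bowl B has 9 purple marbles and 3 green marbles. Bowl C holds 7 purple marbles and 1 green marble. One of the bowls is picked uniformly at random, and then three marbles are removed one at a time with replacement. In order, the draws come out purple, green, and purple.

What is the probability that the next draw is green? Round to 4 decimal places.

0.2510

For each hypothesis, P(data | H) works out to: P(data | bowl A) = (4/6)(2/6)(4/6) = 0.14815; P(data | bowl B) = (9/12)(3/12)(9/12) = 0.14062; P(data | bowl C) = (7/8)(1/8)(7/8) = 0.095703.
The prior-weighted likelihoods are 1/3 · 0.14815 = 0.049383, 1/3 · 0.14062 = 0.046875, 1/3 · 0.095703 = 0.031901; with total 0.12816.
Normalising, the posterior is P(bowl A | data) = 0.38532, P(bowl B | data) = 0.36576, P(bowl C | data) = 0.24892.
Averaging over the posterior, P(green next | data) = (1/3)(0.38532) + (1/4)(0.36576) + (1/8)(0.24892) = 0.251.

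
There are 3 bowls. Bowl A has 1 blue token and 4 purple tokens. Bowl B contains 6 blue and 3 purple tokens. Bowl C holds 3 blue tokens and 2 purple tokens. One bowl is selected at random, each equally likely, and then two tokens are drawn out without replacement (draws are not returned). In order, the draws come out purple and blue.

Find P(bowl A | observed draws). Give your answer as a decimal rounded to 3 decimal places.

0.267

Compute the likelihood of the observed sequence for each case: P(data | bowl A) = (4/5)(1/4) = 1/5; P(data | bowl B) = (3/9)(6/8) = 1/4; P(data | bowl C) = (2/5)(3/4) = 3/10.
Weighting by the prior gives 1/3 · 1/5 = 1/15, 1/3 · 1/4 = 1/12, 1/3 · 3/10 = 1/10; these sum to 1/4.
Hence P(bowl A | data) = (1/15) / (1/4) = 4/15.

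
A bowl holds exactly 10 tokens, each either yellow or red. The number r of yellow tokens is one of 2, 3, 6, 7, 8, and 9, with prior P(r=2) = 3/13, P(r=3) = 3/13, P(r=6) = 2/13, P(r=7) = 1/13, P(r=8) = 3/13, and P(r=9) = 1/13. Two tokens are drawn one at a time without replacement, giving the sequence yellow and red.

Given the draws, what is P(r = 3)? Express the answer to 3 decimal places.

Under each hypothesis, the probability of the observed sequence is: P(data | r = 2) = (2/10)(8/9) = 8/45; P(data | r = 3) = (3/10)(7/9) = 7/30; P(data | r = 6) = (6/10)(4/9) = 4/15; P(data | r = 7) = (7/10)(3/9) = 7/30; P(data | r = 8) = (8/10)(2/9) = 8/45; P(data | r = 9) = (9/10)(1/9) = 1/10.
The prior-weighted likelihoods are 3/13 · 8/45 = 8/195, 3/13 · 7/30 = 7/130, 2/13 · 4/15 = 8/195, 1/13 · 7/30 = 7/390, 3/13 · 8/45 = 8/195, 1/13 · 1/10 = 1/130; summing to 79/390.
Hence P(r = 3 | data) = (7/130) / (79/390) = 21/79.

0.266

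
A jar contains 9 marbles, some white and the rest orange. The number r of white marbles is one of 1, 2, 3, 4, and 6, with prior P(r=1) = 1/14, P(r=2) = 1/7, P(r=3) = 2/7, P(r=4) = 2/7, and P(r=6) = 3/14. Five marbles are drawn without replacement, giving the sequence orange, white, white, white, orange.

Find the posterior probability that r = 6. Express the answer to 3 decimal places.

0.450

Under each hypothesis, the probability of the observed sequence is: P(data | r = 1) = (8/9)(1/8)(0/7) = 0; P(data | r = 2) = (7/9)(2/8)(1/7)(0/6) = 0; P(data | r = 3) = (6/9)(3/8)(2/7)(1/6)(5/5) = 1/84; P(data | r = 4) = (5/9)(4/8)(3/7)(2/6)(4/5) = 2/63; P(data | r = 6) = (3/9)(6/8)(5/7)(4/6)(2/5) = 1/21.
Multiplying each by its prior: 1/14 · 0 = 0, 1/7 · 0 = 0, 2/7 · 1/84 = 1/294, 2/7 · 2/63 = 4/441, 3/14 · 1/21 = 1/98; with total 10/441.
Therefore the posterior P(r = 6 | data) = (1/98) / (10/441) = 9/20.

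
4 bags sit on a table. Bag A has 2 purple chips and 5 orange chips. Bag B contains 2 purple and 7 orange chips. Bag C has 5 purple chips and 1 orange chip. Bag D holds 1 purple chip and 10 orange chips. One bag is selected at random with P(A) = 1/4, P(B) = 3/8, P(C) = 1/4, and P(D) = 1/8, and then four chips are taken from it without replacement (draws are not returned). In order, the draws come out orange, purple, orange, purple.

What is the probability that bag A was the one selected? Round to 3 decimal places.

For each hypothesis, P(data | H) works out to: P(data | bag A) = (5/7)(2/6)(4/5)(1/4) = 1/21; P(data | bag B) = (7/9)(2/8)(6/7)(1/6) = 1/36; P(data | bag C) = (1/6)(5/5)(0/4) = 0; P(data | bag D) = (10/11)(1/10)(9/9)(0/8) = 0.
Multiplying each by its prior: 1/4 · 1/21 = 1/84, 3/8 · 1/36 = 1/96, 1/4 · 0 = 0, 1/8 · 0 = 0; these sum to 5/224.
Hence P(bag A | data) = (1/84) / (5/224) = 8/15.

0.533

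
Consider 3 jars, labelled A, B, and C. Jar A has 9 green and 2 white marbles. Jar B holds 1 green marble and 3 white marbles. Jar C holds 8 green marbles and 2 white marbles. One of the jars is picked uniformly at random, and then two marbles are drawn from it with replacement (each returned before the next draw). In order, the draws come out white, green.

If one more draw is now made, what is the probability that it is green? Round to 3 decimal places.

0.598

For each hypothesis, P(data | H) works out to: P(data | jar A) = (2/11)(9/11) = 0.14876; P(data | jar B) = (3/4)(1/4) = 0.1875; P(data | jar C) = (2/10)(8/10) = 0.16.
Weighting by the prior gives 1/3 · 0.14876 = 0.049587, 1/3 · 0.1875 = 0.0625, 1/3 · 0.16 = 0.053333; summing to 0.16542.
Dividing through by the total gives posterior P(jar A | data) = 0.29976, P(jar B | data) = 0.37783, P(jar C | data) = 0.32241.
So P(green next | data) = Σ P(green next | H) P(H | data) = (9/11)(0.29976) + (1/4)(0.37783) + (4/5)(0.32241) = 0.59765.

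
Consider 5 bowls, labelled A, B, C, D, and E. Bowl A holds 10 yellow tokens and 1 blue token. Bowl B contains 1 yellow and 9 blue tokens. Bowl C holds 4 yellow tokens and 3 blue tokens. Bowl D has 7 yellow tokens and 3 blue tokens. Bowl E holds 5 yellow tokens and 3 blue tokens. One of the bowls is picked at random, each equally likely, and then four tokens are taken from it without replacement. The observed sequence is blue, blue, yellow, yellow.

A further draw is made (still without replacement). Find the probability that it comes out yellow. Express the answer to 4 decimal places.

0.7356

For each hypothesis, P(data | H) works out to: P(data | bowl A) = (1/11)(0/10) = 0; P(data | bowl B) = (9/10)(8/9)(1/8)(0/7) = 0; P(data | bowl C) = (3/7)(2/6)(4/5)(3/4) = 3/35; P(data | bowl D) = (3/10)(2/9)(7/8)(6/7) = 1/20; P(data | bowl E) = (3/8)(2/7)(5/6)(4/5) = 1/14.
Multiplying each by its prior: 1/5 · 0 = 0, 1/5 · 0 = 0, 1/5 · 3/35 = 3/175, 1/5 · 1/20 = 1/100, 1/5 · 1/14 = 1/70; summing to 29/700.
Dividing through by the total gives posterior P(bowl A | data) = 0, P(bowl B | data) = 0, P(bowl C | data) = 12/29, P(bowl D | data) = 7/29, P(bowl E | data) = 10/29.
The predictive probability is P(yellow next | data) = (2/3)(12/29) + (5/6)(7/29) + (3/4)(10/29) = 64/87.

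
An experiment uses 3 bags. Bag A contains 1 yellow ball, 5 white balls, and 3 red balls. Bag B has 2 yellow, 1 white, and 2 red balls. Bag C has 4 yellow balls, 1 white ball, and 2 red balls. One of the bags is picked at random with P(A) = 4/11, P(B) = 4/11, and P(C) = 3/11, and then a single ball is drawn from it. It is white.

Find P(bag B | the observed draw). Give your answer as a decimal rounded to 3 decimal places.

For each hypothesis, P(data | H) works out to: P(data | bag A) = (5/9) = 0.55556; P(data | bag B) = (1/5) = 0.2; P(data | bag C) = (1/7) = 0.14286.
Weighting by the prior gives 4/11 · 0.55556 = 0.20202, 4/11 · 0.2 = 0.072727, 3/11 · 0.14286 = 0.038961; summing to 0.31371.
So P(bag B | data) = (0.072727) / (0.31371) = 0.23183.

0.232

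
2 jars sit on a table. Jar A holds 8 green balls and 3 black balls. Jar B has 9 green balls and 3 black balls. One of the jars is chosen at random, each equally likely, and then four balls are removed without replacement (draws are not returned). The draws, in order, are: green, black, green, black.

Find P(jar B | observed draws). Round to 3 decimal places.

0.462

The likelihood of the observed sequence under each hypothesis: P(data | jar A) = (8/11)(3/10)(7/9)(2/8) = 7/165; P(data | jar B) = (9/12)(3/11)(8/10)(2/9) = 2/55.
The prior-weighted likelihoods are 1/2 · 7/165 = 7/330, 1/2 · 2/55 = 1/55; summing to 13/330.
So P(jar B | data) = (1/55) / (13/330) = 6/13.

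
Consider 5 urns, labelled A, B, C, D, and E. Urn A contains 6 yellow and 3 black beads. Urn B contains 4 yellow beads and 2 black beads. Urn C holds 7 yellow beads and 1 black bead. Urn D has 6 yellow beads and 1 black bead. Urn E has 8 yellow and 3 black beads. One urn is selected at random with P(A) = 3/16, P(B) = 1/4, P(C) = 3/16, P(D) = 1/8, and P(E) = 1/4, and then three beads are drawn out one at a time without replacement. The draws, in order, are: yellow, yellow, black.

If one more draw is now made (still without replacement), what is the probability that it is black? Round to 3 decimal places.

0.230

Compute the likelihood of the observed sequence for each case: P(data | urn A) = (6/9)(5/8)(3/7) = 0.17857; P(data | urn B) = (4/6)(3/5)(2/4) = 0.2; P(data | urn C) = (7/8)(6/7)(1/6) = 0.125; P(data | urn D) = (6/7)(5/6)(1/5) = 0.14286; P(data | urn E) = (8/11)(7/10)(3/9) = 0.1697.
Multiplying each by its prior: 3/16 · 0.17857 = 0.033482, 1/4 · 0.2 = 0.05, 3/16 · 0.125 = 0.023438, 1/8 · 0.14286 = 0.017857, 1/4 · 0.1697 = 0.042424; summing to 0.1672.
The posterior is then P(urn A | data) = 0.20025, P(urn B | data) = 0.29904, P(urn C | data) = 0.14018, P(urn D | data) = 0.1068, P(urn E | data) = 0.25373.
Averaging over the posterior, P(black next | data) = (1/3)(0.20025) + (1/3)(0.29904) + (0)(0.14018) + (0)(0.1068) + (1/4)(0.25373) = 0.22986.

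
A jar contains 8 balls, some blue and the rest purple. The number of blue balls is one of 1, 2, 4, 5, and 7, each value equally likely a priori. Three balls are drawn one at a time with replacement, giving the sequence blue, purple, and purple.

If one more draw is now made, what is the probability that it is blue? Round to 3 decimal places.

Compute the likelihood of the observed sequence for each case: P(data | r = 1) = (1/8)(7/8)(7/8) = 0.095703; P(data | r = 2) = (2/8)(6/8)(6/8) = 0.14062; P(data | r = 4) = (4/8)(4/8)(4/8) = 0.125; P(data | r = 5) = (5/8)(3/8)(3/8) = 0.087891; P(data | r = 7) = (7/8)(1/8)(1/8) = 0.013672.
The prior-weighted likelihoods are 1/5 · 0.095703 = 0.019141, 1/5 · 0.14062 = 0.028125, 1/5 · 0.125 = 0.025, 1/5 · 0.087891 = 0.017578, 1/5 · 0.013672 = 0.0027344; summing to 0.092578.
Normalising, the posterior is P(r = 1 | data) = 0.20675, P(r = 2 | data) = 0.3038, P(r = 4 | data) = 0.27004, P(r = 5 | data) = 0.18987, P(r = 7 | data) = 0.029536.
The predictive probability is P(blue next | data) = (1/8)(0.20675) + (1/4)(0.3038) + (1/2)(0.27004) + (5/8)(0.18987) + (7/8)(0.029536) = 0.38133.

0.381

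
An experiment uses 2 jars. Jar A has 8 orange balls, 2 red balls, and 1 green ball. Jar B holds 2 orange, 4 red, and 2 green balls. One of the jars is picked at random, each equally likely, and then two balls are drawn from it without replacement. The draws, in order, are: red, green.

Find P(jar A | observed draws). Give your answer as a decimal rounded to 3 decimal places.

0.113

The likelihood of the observed sequence under each hypothesis: P(data | jar A) = (2/11)(1/10) = 1/55; P(data | jar B) = (4/8)(2/7) = 1/7.
Multiplying each by its prior: 1/2 · 1/55 = 1/110, 1/2 · 1/7 = 1/14; with total 31/385.
Hence P(jar A | data) = (1/110) / (31/385) = 7/62.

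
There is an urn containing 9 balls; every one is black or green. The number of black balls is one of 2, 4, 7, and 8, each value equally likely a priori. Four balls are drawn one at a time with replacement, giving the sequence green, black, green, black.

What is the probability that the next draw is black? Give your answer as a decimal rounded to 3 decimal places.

0.503

Compute the likelihood of the observed sequence for each case: P(data | r = 2) = (7/9)(2/9)(7/9)(2/9) = 0.029873; P(data | r = 4) = (5/9)(4/9)(5/9)(4/9) = 0.060966; P(data | r = 7) = (2/9)(7/9)(2/9)(7/9) = 0.029873; P(data | r = 8) = (1/9)(8/9)(1/9)(8/9) = 0.0097546.
Multiplying each by its prior: 1/4 · 0.029873 = 0.0074684, 1/4 · 0.060966 = 0.015242, 1/4 · 0.029873 = 0.0074684, 1/4 · 0.0097546 = 0.0024387; with total 0.032617.
Normalising, the posterior is P(r = 2 | data) = 0.22897, P(r = 4 | data) = 0.46729, P(r = 7 | data) = 0.22897, P(r = 8 | data) = 0.074766.
So P(black next | data) = Σ P(black next | H) P(H | data) = (2/9)(0.22897) + (4/9)(0.46729) + (7/9)(0.22897) + (8/9)(0.074766) = 0.50312.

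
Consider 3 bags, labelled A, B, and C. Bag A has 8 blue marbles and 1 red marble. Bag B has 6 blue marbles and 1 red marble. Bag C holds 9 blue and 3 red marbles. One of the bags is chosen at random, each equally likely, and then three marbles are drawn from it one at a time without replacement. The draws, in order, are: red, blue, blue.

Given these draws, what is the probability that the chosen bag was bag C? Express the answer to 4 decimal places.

0.3918

The likelihood of the observed sequence under each hypothesis: P(data | bag A) = (1/9)(8/8)(7/7) = 0.11111; P(data | bag B) = (1/7)(6/6)(5/5) = 0.14286; P(data | bag C) = (3/12)(9/11)(8/10) = 0.16364.
The prior-weighted likelihoods are 1/3 · 0.11111 = 0.037037, 1/3 · 0.14286 = 0.047619, 1/3 · 0.16364 = 0.054545; these sum to 0.1392.
By Bayes' rule, P(bag C | data) = (0.054545) / (0.1392) = 0.39185.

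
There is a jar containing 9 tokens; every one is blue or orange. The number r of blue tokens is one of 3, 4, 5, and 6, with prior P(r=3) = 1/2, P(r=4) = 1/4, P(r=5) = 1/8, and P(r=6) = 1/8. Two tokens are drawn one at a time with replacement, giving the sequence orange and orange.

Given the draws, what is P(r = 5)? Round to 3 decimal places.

0.073

Compute the likelihood of the observed sequence for each case: P(data | r = 3) = (6/9)(6/9) = 4/9; P(data | r = 4) = (5/9)(5/9) = 25/81; P(data | r = 5) = (4/9)(4/9) = 16/81; P(data | r = 6) = (3/9)(3/9) = 1/9.
Weighting by the prior gives 1/2 · 4/9 = 2/9, 1/4 · 25/81 = 25/324, 1/8 · 16/81 = 2/81, 1/8 · 1/9 = 1/72; with total 73/216.
Therefore the posterior P(r = 5 | data) = (2/81) / (73/216) = 16/219.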